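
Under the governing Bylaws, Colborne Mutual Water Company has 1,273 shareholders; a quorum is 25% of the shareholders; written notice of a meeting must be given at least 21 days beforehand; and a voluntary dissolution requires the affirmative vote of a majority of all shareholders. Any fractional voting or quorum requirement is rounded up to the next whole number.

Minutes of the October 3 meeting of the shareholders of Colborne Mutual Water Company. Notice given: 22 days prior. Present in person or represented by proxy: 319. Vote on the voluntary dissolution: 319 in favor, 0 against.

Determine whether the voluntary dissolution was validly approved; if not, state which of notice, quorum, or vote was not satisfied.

Invalid — vote requirement not satisfied.

Notice: 22 days given; 21 required. Satisfied.
Quorum: 25% of 1,273 = 318.25, rounded up to 319; 319 present. Satisfied.
Vote: requires a majority of all shareholders (1,273); a majority of 1273 is 637, so 637 needed; 319 in favor. Not satisfied.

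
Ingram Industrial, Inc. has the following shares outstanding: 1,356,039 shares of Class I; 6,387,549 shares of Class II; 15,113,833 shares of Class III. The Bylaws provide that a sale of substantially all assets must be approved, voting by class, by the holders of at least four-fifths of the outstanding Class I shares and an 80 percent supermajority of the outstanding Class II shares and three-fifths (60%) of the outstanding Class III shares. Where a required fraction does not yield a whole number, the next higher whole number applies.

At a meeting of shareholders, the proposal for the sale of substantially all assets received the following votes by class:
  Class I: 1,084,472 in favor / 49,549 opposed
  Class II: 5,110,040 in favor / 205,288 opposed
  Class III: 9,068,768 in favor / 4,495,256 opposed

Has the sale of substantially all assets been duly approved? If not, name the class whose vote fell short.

Class I: 4/5 of 1356039 = 1084831.20, rounded up to 1084832; 1,084,832 required, 1,084,472 in favor — not approved.
Class II: 4/5 of 6387549 = 5110039.20, rounded up to 5110040; 5,110,040 required, 5,110,040 in favor — approved.
Class III: 3/5 of 15113833 = 9068299.80, rounded up to 9068300; 9,068,300 required, 9,068,768 in favor — approved.

Not approved — the Class I shares did not give the required vote.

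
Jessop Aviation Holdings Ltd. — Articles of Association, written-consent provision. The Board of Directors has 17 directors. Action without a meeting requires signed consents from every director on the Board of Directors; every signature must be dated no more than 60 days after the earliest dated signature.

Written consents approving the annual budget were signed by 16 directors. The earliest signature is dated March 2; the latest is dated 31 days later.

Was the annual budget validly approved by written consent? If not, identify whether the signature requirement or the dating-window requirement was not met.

Signatures required: all of 17 — unanimous means all 17, so 17 needed; 16 signed. Insufficient.
Dating window: the latest signature is 31 days after the earliest; the limit is 60 days. Within the window.

Not effective — insufficient signatures.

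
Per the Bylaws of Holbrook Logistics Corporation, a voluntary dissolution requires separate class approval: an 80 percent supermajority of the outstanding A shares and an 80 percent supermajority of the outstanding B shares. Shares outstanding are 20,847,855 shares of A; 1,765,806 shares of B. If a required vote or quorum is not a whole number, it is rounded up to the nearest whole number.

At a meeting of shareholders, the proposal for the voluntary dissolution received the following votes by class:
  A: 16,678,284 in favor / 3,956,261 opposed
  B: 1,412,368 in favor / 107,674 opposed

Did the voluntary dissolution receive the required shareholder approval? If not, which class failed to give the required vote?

A: 4/5 of 20847855 = 16678284; 16,678,284 required, 16,678,284 in favor — approved.
B: 4/5 of 1765806 = 1412644.80, rounded up to 1412645; 1,412,645 required, 1,412,368 in favor — not approved.

Not approved — the B shares did not give the required vote.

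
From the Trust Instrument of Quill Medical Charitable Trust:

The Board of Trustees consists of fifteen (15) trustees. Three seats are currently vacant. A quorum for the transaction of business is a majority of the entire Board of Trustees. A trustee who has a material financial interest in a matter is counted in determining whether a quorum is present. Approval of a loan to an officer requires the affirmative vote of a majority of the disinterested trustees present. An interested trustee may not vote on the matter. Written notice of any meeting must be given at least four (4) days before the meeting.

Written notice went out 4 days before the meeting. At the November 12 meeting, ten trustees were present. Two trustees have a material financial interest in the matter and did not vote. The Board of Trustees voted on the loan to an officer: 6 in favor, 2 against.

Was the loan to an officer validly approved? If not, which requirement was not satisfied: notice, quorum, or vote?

Notice: 4 days given; 4 required (4 ≥ 4). Satisfied.
Quorum: 10 present (interested trustees count toward quorum); quorum is 8. Satisfied.
Vote: the loan to an officer requires a majority of the disinterested trustees present (10 − 2 = 8). A majority of 8 is 5, so 5 affirmative votes are needed; 6 voted in favor. Satisfied.

Valid — all requirements satisfied.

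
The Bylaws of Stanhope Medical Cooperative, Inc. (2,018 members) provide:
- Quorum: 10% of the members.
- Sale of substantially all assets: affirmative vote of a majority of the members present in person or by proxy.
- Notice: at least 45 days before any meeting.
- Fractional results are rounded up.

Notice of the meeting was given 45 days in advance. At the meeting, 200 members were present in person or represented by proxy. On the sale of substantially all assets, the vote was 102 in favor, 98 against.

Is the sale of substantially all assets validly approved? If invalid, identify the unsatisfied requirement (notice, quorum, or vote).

Notice: 45 days given; 45 required. Satisfied.
Quorum: 10% of 2,018 = 201.80, rounded up to 202; 200 present. Not satisfied.
Vote: requires a majority of those present (200); a majority of 200 is 101, so 101 needed; 102 in favor. Satisfied.

Invalid — quorum requirement not satisfied.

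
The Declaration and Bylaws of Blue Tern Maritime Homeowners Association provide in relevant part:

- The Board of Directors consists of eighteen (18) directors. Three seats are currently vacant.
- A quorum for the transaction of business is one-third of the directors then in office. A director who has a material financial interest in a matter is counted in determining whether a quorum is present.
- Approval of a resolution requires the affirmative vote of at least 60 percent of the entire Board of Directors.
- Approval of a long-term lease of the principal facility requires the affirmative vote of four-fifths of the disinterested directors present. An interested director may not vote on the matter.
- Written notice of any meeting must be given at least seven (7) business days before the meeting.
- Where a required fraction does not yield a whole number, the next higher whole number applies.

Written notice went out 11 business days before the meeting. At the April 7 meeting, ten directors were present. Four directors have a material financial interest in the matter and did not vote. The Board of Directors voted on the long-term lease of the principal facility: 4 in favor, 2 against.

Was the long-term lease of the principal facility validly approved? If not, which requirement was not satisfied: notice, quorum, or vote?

Invalid — vote requirement not satisfied.

Notice: 11 business days given; 7 required (11 ≥ 7). Satisfied.
Quorum: 10 present (interested directors count toward quorum); quorum is 5. Satisfied.
Vote: the long-term lease of the principal facility requires four-fifths of the disinterested directors present (10 − 4 = 6). 4/5 of 6 = 4.80, rounded up to 5, so 5 affirmative votes are needed; 4 voted in favor. Not satisfied.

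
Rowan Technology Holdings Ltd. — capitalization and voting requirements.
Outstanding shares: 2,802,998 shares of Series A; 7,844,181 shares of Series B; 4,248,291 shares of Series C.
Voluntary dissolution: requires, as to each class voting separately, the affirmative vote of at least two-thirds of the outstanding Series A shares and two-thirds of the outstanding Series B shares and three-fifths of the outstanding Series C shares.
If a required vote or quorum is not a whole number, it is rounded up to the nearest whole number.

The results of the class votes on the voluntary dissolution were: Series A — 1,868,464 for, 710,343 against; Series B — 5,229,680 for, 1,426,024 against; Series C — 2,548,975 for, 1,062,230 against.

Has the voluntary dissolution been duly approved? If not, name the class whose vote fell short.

Series A: 2/3 of 2802998 = 1868665.33, rounded up to 1868666; 1,868,666 required, 1,868,464 in favor — not approved.
Series B: 2/3 of 7844181 = 5229454; 5,229,454 required, 5,229,680 in favor — approved.
Series C: 3/5 of 4248291 = 2548974.60, rounded up to 2548975; 2,548,975 required, 2,548,975 in favor — approved.

Not approved — the Series A shares did not give the required vote.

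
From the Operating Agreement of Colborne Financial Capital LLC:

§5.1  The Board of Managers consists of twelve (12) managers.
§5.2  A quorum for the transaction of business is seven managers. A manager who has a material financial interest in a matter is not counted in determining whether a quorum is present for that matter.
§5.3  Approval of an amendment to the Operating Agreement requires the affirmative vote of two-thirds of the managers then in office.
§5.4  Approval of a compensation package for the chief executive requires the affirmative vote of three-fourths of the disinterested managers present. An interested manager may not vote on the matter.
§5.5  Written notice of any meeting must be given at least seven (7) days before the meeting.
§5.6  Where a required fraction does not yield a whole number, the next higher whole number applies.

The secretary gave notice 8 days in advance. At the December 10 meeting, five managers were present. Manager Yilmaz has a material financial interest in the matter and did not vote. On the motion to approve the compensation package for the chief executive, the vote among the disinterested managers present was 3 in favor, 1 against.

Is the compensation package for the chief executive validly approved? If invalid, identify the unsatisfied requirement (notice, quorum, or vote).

Invalid — quorum requirement not satisfied.

Notice: 8 days given; 7 required (8 ≥ 7). Satisfied.
Quorum: 5 present, but the 1 interested manager does not count, leaving 4. Quorum is 7. Not satisfied.
Vote: the compensation package for the chief executive requires three-fourths of the disinterested managers present (5 − 1 = 4). 3/4 of 4 = 3, so 3 affirmative votes are needed; 3 voted in favor. Satisfied. (Moot — without a quorum no business can be validly transacted.)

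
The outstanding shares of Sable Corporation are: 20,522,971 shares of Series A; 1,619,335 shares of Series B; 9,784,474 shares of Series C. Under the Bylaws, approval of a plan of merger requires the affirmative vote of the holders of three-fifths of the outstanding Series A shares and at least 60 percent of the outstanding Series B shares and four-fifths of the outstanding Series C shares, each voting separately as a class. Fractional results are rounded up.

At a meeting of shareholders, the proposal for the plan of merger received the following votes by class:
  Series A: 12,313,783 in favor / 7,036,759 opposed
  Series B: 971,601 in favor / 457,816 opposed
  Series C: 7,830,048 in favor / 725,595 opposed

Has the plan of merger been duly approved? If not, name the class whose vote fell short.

Series A: 3/5 of 20522971 = 12313782.60, rounded up to 12313783; 12,313,783 required, 12,313,783 in favor — approved.
Series B: 3/5 of 1619335 = 971601; 971,601 required, 971,601 in favor — approved.
Series C: 4/5 of 9784474 = 7827579.20, rounded up to 7827580; 7,827,580 required, 7,830,048 in favor — approved.

Approved — every class gave the required vote.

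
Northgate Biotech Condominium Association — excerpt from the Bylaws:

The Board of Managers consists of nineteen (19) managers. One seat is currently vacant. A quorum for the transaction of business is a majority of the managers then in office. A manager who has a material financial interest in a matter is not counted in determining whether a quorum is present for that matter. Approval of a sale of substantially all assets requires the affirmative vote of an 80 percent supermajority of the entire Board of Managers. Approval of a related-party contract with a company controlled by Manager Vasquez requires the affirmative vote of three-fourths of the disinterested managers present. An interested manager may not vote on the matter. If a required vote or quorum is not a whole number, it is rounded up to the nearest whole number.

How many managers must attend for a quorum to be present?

A majority of 18 is 10.

10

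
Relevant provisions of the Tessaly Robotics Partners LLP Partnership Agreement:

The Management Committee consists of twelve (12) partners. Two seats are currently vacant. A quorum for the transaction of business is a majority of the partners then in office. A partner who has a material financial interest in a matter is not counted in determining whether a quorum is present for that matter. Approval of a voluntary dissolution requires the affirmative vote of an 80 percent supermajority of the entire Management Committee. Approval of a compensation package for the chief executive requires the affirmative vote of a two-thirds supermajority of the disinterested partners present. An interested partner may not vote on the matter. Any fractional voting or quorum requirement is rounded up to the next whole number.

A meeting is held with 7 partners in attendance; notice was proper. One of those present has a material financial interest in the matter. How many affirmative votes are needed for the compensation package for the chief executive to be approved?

4

The compensation package for the chief executive requires two-thirds of the disinterested partners present (7 − 1 = 6).
2/3 of 6 = 4.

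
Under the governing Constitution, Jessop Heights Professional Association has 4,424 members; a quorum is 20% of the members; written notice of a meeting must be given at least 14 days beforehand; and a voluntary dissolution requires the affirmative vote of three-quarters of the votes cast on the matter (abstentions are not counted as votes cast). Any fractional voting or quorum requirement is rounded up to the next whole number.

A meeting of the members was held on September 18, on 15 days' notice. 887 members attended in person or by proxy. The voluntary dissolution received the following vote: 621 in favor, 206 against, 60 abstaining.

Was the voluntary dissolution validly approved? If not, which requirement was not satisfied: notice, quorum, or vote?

Notice: 15 days given; 14 required. Satisfied.
Quorum: 20% of 4,424 = 884.80, rounded up to 885; 887 present. Satisfied.
Vote: requires three-fourths of the votes cast (887 − 60 abstaining = 827); 3/4 of 827 = 620.25, rounded up to 621, so 621 needed; 621 in favor. Satisfied.

Valid — all requirements satisfied.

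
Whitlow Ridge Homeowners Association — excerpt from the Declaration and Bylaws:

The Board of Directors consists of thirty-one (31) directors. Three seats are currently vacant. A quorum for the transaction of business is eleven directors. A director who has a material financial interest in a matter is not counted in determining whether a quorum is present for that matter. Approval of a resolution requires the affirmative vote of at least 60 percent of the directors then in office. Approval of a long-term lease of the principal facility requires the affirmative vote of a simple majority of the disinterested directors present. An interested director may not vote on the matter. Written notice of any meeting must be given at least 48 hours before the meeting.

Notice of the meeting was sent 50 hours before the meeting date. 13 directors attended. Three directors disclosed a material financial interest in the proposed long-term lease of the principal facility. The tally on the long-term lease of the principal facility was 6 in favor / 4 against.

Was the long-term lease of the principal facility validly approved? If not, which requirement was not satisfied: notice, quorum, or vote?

Notice: 50 hours given; 48 required (50 ≥ 48). Satisfied.
Quorum: 13 present, but the 3 interested directors do not count, leaving 10. Quorum is 11. Not satisfied.
Vote: the long-term lease of the principal facility requires a majority of the disinterested directors present (13 − 3 = 10). A majority of 10 is 6, so 6 affirmative votes are needed; 6 voted in favor. Satisfied. (Moot — without a quorum no business can be validly transacted.)

Invalid — quorum requirement not satisfied.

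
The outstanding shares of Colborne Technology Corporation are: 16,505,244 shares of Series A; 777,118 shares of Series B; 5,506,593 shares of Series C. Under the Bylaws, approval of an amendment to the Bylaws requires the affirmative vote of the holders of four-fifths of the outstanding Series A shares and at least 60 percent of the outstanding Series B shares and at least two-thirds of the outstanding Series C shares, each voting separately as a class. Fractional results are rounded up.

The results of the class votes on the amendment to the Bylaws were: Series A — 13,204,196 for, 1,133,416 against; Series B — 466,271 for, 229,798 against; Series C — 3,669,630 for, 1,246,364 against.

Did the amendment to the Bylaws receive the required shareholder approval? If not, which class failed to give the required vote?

Series A: 4/5 of 16505244 = 13204195.20, rounded up to 13204196; 13,204,196 required, 13,204,196 in favor — approved.
Series B: 3/5 of 777118 = 466270.80, rounded up to 466271; 466,271 required, 466,271 in favor — approved.
Series C: 2/3 of 5506593 = 3671062; 3,671,062 required, 3,669,630 in favor — not approved.

Not approved — the Series C shares did not give the required vote.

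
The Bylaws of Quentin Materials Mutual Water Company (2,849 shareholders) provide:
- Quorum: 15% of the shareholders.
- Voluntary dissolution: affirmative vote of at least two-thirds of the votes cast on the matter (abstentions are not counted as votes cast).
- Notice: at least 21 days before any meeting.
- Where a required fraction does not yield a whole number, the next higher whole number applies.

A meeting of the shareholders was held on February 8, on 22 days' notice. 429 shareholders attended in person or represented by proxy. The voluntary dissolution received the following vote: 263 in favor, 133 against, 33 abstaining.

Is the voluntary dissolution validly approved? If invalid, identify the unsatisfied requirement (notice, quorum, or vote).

Notice: 22 days given; 21 required. Satisfied.
Quorum: 15% of 2,849 = 427.35, rounded up to 428; 429 present. Satisfied.
Vote: requires two-thirds of the votes cast (429 − 33 abstaining = 396); 2/3 of 396 = 264, so 264 needed; 263 in favor. Not satisfied.

Invalid — vote requirement not satisfied.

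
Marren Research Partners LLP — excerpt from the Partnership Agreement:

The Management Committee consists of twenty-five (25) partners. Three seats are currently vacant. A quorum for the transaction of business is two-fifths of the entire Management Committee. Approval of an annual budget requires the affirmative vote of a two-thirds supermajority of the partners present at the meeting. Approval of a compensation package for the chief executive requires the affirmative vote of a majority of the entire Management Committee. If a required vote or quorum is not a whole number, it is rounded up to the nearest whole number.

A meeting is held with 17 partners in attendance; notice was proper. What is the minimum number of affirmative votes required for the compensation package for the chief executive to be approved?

13

The compensation package for the chief executive requires a majority of the entire Management Committee (25).
A majority of 25 is 13.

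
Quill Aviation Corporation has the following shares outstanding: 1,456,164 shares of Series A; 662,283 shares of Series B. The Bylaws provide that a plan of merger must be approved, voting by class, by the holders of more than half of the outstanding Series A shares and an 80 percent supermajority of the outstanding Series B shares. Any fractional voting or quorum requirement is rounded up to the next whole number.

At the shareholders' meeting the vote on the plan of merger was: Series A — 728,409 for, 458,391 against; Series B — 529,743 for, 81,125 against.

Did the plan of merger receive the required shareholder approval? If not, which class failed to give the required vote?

Not approved — the Series B shares did not give the required vote.

Series A: a majority of 1456164 is 728083; 728,083 required, 728,409 in favor — approved.
Series B: 4/5 of 662283 = 529826.40, rounded up to 529827; 529,827 required, 529,743 in favor — not approved.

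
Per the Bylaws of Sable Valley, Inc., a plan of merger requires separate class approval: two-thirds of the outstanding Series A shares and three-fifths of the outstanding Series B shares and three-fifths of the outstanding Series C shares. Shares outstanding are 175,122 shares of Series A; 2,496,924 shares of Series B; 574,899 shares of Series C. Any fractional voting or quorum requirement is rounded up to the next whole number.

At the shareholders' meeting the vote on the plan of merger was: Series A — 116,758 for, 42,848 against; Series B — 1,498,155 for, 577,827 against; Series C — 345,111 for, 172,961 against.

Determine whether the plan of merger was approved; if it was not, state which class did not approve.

Series A: 2/3 of 175122 = 116748; 116,748 required, 116,758 in favor — approved.
Series B: 3/5 of 2496924 = 1498154.40, rounded up to 1498155; 1,498,155 required, 1,498,155 in favor — approved.
Series C: 3/5 of 574899 = 344939.40, rounded up to 344940; 344,940 required, 345,111 in favor — approved.

Approved — every class gave the required vote.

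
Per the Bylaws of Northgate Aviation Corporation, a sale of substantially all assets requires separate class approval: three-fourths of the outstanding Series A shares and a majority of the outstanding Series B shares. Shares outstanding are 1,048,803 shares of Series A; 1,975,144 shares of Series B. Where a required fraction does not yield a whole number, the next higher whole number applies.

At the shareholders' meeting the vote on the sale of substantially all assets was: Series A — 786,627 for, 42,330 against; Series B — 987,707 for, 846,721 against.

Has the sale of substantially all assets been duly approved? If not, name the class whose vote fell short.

Series A: 3/4 of 1048803 = 786602.25, rounded up to 786603; 786,603 required, 786,627 in favor — approved.
Series B: a majority of 1975144 is 987573; 987,573 required, 987,707 in favor — approved.

Approved — every class gave the required vote.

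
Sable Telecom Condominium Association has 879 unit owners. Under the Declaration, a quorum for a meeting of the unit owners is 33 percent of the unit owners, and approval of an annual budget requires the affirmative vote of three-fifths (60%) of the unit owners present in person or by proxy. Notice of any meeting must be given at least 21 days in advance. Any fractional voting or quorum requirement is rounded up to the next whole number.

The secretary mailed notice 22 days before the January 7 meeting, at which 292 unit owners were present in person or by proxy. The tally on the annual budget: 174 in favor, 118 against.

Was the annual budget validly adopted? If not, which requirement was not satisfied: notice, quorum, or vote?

Notice: 22 days given; 21 required. Satisfied.
Quorum: 33% of 879 = 290.07, rounded up to 291; 292 present. Satisfied.
Vote: requires three-fifths of those present (292); 3/5 of 292 = 175.20, rounded up to 176, so 176 needed; 174 in favor. Not satisfied.

Invalid — vote requirement not satisfied.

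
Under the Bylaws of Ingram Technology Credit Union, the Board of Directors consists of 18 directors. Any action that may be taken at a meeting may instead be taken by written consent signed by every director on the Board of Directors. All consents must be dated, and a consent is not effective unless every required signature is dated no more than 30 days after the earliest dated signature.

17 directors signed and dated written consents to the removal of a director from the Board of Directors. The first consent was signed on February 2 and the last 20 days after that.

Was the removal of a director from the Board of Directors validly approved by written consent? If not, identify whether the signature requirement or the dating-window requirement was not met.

Not effective — insufficient signatures.

Signatures required: all of 18 — unanimous means all 18, so 18 needed; 17 signed. Insufficient.
Dating window: the latest signature is 20 days after the earliest; the limit is 30 days. Within the window.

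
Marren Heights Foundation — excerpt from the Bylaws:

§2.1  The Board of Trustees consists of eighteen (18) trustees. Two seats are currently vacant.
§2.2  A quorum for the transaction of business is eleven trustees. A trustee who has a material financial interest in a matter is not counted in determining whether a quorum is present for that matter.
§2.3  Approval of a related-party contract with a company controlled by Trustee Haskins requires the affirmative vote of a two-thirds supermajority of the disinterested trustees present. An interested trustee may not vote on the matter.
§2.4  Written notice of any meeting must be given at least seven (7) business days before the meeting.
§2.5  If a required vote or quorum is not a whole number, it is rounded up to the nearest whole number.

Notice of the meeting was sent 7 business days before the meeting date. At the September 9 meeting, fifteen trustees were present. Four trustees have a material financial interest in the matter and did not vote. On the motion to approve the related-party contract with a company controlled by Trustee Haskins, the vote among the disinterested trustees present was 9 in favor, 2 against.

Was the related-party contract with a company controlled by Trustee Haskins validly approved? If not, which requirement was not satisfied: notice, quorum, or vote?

Valid — all requirements satisfied.

Notice: 7 business days given; 7 required (7 ≥ 7). Satisfied.
Quorum: 15 present, but the 4 interested trustees do not count, leaving 11. Quorum is 11. Satisfied.
Vote: the related-party contract with a company controlled by Trustee Haskins requires two-thirds of the disinterested trustees present (15 − 4 = 11). 2/3 of 11 = 7.33, rounded up to 8, so 8 affirmative votes are needed; 9 voted in favor. Satisfied.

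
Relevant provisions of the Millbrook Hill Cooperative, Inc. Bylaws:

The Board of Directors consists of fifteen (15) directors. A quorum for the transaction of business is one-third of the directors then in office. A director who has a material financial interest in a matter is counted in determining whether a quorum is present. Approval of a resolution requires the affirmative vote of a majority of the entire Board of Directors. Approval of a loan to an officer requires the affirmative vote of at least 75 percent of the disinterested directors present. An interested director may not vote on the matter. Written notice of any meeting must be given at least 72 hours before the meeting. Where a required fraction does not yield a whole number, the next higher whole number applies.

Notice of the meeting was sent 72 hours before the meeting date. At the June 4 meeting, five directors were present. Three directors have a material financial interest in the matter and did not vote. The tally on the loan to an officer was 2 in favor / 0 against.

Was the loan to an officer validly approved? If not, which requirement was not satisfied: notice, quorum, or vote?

Notice: 72 hours given; 72 required (72 ≥ 72). Satisfied.
Quorum: 5 present (interested directors count toward quorum); quorum is 5. Satisfied.
Vote: the loan to an officer requires three-fourths of the disinterested directors present (5 − 3 = 2). 3/4 of 2 = 1.50, rounded up to 2, so 2 affirmative votes are needed; 2 voted in favor. Satisfied.

Valid — all requirements satisfied.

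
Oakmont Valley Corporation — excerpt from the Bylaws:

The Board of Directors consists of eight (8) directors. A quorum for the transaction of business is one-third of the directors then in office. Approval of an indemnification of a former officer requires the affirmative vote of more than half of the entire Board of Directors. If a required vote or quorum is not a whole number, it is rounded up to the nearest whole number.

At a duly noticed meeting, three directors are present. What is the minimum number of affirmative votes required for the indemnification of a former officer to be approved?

5

The indemnification of a former officer requires a majority of the entire Board of Directors (8).
A majority of 8 is 5.
(Only 3 can vote, so the indemnification of a former officer cannot pass at this meeting, but the required vote is still 5.)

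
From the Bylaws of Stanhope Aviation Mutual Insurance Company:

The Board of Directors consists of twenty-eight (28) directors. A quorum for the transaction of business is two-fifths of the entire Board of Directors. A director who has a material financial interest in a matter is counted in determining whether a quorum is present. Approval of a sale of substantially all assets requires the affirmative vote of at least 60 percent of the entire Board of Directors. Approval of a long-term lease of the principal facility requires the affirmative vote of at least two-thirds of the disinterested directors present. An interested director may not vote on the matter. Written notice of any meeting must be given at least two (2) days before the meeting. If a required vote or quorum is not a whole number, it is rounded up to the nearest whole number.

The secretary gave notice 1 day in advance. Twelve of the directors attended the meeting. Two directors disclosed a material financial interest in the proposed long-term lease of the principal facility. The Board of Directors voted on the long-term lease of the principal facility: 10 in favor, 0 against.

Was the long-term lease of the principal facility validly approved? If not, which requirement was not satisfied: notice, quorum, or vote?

Notice: 1 day given; 2 required (1 < 2). Not satisfied.
Quorum: 12 present (interested directors count toward quorum); quorum is 12. Satisfied.
Vote: the long-term lease of the principal facility requires two-thirds of the disinterested directors present (12 − 2 = 10). 2/3 of 10 = 6.67, rounded up to 7, so 7 affirmative votes are needed; 10 voted in favor. Satisfied.

Invalid — notice requirement not satisfied.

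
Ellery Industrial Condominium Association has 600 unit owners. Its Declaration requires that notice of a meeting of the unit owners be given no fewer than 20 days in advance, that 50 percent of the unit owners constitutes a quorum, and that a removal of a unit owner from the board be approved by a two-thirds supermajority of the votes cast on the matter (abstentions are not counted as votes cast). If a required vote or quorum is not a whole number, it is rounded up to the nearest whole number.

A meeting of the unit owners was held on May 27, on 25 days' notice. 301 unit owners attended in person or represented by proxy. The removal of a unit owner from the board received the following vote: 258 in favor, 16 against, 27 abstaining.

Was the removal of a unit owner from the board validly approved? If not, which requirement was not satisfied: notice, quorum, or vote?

Notice: 25 days given; 20 required. Satisfied.
Quorum: 50% of 600 = 300; 301 present. Satisfied.
Vote: requires two-thirds of the votes cast (301 − 27 abstaining = 274); 2/3 of 274 = 182.67, rounded up to 183, so 183 needed; 258 in favor. Satisfied.

Valid — all requirements satisfied.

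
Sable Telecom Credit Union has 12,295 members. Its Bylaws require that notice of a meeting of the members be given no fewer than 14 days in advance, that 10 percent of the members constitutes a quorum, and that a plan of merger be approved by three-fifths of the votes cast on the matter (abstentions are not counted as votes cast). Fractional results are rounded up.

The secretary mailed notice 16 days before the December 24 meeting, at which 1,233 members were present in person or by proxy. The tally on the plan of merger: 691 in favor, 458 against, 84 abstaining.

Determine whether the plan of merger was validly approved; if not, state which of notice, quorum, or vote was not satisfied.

Notice: 16 days given; 14 required. Satisfied.
Quorum: 10% of 12,295 = 1,229.50, rounded up to 1,230; 1,233 present. Satisfied.
Vote: requires three-fifths of the votes cast (1,233 − 84 abstaining = 1,149); 3/5 of 1149 = 689.40, rounded up to 690, so 690 needed; 691 in favor. Satisfied.

Valid — all requirements satisfied.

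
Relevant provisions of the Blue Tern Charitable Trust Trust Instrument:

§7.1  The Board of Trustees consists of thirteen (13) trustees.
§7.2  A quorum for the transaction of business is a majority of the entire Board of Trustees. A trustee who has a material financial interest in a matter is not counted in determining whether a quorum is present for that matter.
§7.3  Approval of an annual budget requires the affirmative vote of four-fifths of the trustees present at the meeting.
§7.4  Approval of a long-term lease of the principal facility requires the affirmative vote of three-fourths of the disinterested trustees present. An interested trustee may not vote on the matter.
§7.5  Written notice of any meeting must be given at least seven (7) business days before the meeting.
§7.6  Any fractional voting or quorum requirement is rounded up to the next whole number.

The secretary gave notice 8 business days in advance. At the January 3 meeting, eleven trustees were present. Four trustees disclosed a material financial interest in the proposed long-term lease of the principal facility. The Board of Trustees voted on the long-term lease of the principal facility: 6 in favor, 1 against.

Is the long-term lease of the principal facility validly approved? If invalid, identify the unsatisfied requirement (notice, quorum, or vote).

Valid — all requirements satisfied.

Notice: 8 business days given; 7 required (8 ≥ 7). Satisfied.
Quorum: 11 present, but the 4 interested trustees do not count, leaving 7. Quorum is 7. Satisfied.
Vote: the long-term lease of the principal facility requires three-fourths of the disinterested trustees present (11 − 4 = 7). 3/4 of 7 = 5.25, rounded up to 6, so 6 affirmative votes are needed; 6 voted in favor. Satisfied.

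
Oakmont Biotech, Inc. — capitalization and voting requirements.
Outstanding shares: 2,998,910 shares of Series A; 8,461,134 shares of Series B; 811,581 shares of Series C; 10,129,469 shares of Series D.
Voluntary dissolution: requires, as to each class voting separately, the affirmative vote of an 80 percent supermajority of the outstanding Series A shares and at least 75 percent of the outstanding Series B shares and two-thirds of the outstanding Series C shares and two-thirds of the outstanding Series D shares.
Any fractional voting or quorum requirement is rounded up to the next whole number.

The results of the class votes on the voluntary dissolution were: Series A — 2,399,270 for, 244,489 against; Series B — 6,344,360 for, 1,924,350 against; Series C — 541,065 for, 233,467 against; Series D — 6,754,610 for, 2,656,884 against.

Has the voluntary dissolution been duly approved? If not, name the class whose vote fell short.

Series A: 4/5 of 2998910 = 2399128; 2,399,128 required, 2,399,270 in favor — approved.
Series B: 3/4 of 8461134 = 6345850.50, rounded up to 6345851; 6,345,851 required, 6,344,360 in favor — not approved.
Series C: 2/3 of 811581 = 541054; 541,054 required, 541,065 in favor — approved.
Series D: 2/3 of 10129469 = 6752979.33, rounded up to 6752980; 6,752,980 required, 6,754,610 in favor — approved.

Not approved — the Series B shares did not give the required vote.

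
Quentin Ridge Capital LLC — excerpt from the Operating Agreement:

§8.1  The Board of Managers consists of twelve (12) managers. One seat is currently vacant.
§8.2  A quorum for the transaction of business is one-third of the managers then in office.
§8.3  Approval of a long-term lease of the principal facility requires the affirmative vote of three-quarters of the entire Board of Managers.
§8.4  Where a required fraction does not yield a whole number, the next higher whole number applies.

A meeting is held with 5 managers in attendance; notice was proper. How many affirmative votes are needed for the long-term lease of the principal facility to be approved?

9

The long-term lease of the principal facility requires three-fourths of the entire Board of Managers (12).
3/4 of 12 = 9.
(Only 5 can vote, so the long-term lease of the principal facility cannot pass at this meeting, but the required vote is still 9.)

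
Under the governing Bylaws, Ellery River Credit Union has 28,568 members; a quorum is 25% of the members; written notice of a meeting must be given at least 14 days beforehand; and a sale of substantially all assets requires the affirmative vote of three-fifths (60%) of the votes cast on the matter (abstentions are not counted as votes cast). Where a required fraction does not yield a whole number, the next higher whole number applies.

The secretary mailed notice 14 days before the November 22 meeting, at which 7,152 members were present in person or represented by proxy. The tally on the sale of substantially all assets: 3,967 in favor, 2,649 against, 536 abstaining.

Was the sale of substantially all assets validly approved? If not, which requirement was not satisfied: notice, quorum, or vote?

Notice: 14 days given; 14 required. Satisfied.
Quorum: 25% of 28,568 = 7,142; 7,152 present. Satisfied.
Vote: requires three-fifths of the votes cast (7,152 − 536 abstaining = 6,616); 3/5 of 6616 = 3969.60, rounded up to 3970, so 3,970 needed; 3,967 in favor. Not satisfied.

Invalid — vote requirement not satisfied.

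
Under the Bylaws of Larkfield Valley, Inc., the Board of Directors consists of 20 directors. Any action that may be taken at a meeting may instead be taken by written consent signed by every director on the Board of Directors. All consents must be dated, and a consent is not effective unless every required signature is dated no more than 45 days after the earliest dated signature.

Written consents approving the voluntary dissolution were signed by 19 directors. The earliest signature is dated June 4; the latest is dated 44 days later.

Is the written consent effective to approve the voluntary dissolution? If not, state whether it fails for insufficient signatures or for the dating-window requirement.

Signatures required: all of 20 — unanimous means all 20, so 20 needed; 19 signed. Insufficient.
Dating window: the latest signature is 44 days after the earliest; the limit is 45 days. Within the window.

Not effective — insufficient signatures.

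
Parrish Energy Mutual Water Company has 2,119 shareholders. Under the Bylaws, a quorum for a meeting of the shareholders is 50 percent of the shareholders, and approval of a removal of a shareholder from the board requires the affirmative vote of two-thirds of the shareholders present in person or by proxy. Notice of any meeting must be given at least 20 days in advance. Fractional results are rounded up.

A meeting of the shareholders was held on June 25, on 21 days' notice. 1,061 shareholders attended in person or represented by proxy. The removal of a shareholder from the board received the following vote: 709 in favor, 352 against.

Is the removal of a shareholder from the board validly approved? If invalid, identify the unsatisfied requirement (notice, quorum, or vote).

Valid — all requirements satisfied.

Notice: 21 days given; 20 required. Satisfied.
Quorum: 50% of 2,119 = 1,059.50, rounded up to 1,060; 1,061 present. Satisfied.
Vote: requires two-thirds of those present (1,061); 2/3 of 1061 = 707.33, rounded up to 708, so 708 needed; 709 in favor. Satisfied.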